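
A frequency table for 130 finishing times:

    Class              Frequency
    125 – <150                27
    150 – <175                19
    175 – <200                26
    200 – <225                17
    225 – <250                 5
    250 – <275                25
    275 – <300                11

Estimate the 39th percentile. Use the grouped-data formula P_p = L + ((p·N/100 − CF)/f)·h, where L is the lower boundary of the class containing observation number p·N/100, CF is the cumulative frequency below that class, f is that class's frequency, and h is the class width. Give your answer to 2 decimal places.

N = 130; target position k = 39/100 · 130 = 50.7.
Cumulative frequencies: 27, 46, 72, 89, 94, 119, 130.
Observation 50.7 falls in the class 175 – <200.
L = 175, CF = 46, f = 26, h = 25.
P39 = 175 + ((50.7 − 46)/26)·25 = 175 + 4.51923 = 179.519.

179.52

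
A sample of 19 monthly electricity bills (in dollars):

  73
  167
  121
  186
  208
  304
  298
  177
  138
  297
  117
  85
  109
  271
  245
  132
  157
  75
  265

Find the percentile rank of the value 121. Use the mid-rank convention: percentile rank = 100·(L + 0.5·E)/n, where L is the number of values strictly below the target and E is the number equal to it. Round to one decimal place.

28.9

Sorted: 73, 75, 85, 109, 117, 121, 132, 138, 157, 167, 177, 186, 208, 245, 265, 271, 297, 298, 304.
Count below 121: L = 5; count equal: E = 1; n = 19.
Percentile rank = 100·(5 + 0.5·1)/19 = 100·5.5/19 = 28.95.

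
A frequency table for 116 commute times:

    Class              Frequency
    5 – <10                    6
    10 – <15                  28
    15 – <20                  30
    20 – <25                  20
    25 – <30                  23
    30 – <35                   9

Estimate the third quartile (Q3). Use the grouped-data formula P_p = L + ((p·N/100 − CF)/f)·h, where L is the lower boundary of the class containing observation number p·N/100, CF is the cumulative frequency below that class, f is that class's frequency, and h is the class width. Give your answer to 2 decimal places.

N = 116; target position k = 75/100 · 116 = 87.
Cumulative frequencies: 6, 34, 64, 84, 107, 116.
Observation 87 falls in the class 25 – <30.
L = 25, CF = 84, f = 23, h = 5.
P75 = 25 + ((87 − 84)/23)·5 = 25 + 0.652174 = 25.6522.

25.65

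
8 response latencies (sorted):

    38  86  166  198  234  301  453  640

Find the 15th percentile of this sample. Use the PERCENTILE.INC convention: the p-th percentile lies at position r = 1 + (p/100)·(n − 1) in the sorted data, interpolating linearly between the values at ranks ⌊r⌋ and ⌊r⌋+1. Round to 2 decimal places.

n = 8.
r = 1 + (15/100)·(8 − 1) = 1 + 1.05 = 2.05.
Rank 2 is 86 and rank 3 is 166.
Interpolate: 86 + 0.05·(166 − 86) = 86 + 0.05·80 = 90.

90.00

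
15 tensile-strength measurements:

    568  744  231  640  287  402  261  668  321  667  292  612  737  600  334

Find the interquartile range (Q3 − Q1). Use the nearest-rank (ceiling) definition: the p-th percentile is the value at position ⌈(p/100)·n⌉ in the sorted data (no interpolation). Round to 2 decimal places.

375.00

Sorted: 231, 261, 287, 292, 321, 334, 402, 568, 600, 612, 640, 667, 668, 737, 744.
n = 15.
P25: rank ⌈25/100·15⌉ = 4 → 292.
P75: rank ⌈75/100·15⌉ = 12 → 667.
Difference: 667 − 292 = 375.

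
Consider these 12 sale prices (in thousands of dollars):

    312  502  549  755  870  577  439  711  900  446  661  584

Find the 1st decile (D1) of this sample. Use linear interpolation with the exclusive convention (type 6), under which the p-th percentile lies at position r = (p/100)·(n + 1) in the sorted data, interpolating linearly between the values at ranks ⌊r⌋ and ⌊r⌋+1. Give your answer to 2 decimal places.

Sorted: 312, 439, 446, 502, 549, 577, 584, 661, 711, 755, 870, 900.
n = 12.
r = (10/100)·(12 + 1) = 1.3.
Rank 1 is 312 and rank 2 is 439.
Interpolate: 312 + 0.3·(439 − 312) = 312 + 0.3·127 = 350.1.

350.10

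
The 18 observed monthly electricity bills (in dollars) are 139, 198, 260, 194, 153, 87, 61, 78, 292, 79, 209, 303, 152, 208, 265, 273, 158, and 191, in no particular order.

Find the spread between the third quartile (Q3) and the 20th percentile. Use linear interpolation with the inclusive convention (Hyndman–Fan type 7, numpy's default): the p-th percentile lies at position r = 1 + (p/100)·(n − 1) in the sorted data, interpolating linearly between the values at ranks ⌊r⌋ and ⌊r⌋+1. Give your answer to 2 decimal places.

Sorted: 61, 78, 79, 87, 139, 152, 153, 158, 191, 194, 198, 208, 209, 260, 265, 273, 292, 303.
n = 18.
P20: r = 4.4; ranks 4–5 are 87, 139; interpolating gives 107.8.
P75: r = 13.75; ranks 13–14 are 209, 260; interpolating gives 247.25.
Difference: 247.25 − 107.8 = 139.45.

139.45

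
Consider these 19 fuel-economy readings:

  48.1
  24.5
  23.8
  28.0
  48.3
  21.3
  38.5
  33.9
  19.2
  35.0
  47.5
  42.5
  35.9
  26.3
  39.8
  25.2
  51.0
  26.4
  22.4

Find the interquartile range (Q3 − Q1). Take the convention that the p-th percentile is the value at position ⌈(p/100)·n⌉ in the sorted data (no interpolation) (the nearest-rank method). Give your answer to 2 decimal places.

18.00

Sorted: 19.2, 21.3, 22.4, 23.8, 24.5, 25.2, 26.3, 26.4, 28.0, 33.9, 35.0, 35.9, 38.5, 39.8, 42.5, 47.5, 48.1, 48.3, 51.0.
n = 19.
P25: rank ⌈25/100·19⌉ = 5 → 24.5.
P75: rank ⌈75/100·19⌉ = 15 → 42.5.
Difference: 42.5 − 24.5 = 18.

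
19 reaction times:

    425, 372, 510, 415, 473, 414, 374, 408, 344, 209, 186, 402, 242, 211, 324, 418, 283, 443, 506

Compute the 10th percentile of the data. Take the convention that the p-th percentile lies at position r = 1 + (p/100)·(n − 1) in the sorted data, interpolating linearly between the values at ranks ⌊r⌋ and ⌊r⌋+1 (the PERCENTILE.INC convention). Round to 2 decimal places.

Sorted: 186, 209, 211, 242, 283, 324, 344, 372, 374, 402, 408, 414, 415, 418, 425, 443, 473, 506, 510.
n = 19.
r = 1 + (10/100)·(19 − 1) = 1 + 1.8 = 2.8.
Rank 2 is 209 and rank 3 is 211.
Interpolate: 209 + 0.8·(211 − 209) = 209 + 0.8·2 = 210.6.

210.60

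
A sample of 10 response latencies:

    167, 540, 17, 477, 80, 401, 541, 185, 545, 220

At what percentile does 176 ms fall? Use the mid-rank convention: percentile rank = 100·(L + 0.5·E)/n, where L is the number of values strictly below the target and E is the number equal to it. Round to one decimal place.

Sorted: 17, 80, 167, 185, 220, 401, 477, 540, 541, 545.
Count below 176: L = 3; count equal: E = 0; n = 10.
Percentile rank = 100·(3 + 0.5·0)/10 = 100·3/10 = 30.

30.0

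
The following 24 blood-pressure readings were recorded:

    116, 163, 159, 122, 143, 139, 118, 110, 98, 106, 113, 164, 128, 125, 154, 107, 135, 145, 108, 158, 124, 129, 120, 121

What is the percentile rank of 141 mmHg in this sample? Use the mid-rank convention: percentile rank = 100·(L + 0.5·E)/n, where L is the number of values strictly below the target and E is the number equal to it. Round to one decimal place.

70.8

Sorted: 98, 106, 107, 108, 110, 113, 116, 118, 120, 121, 122, 124, 125, 128, 129, 135, 139, 143, 145, 154, 158, 159, 163, 164.
Count below 141: L = 17; count equal: E = 0; n = 24.
Percentile rank = 100·(17 + 0.5·0)/24 = 100·17/24 = 70.83.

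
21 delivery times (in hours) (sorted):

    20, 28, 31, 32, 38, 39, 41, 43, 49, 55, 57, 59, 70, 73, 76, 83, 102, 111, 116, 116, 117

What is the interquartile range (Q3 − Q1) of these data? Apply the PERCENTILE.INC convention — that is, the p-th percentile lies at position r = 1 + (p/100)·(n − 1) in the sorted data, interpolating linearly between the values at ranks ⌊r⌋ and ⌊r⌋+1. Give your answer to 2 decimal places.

44.00

n = 21.
P25: r = 6 (integer) → 39.
P75: r = 16 (integer) → 83.
Difference: 83 − 39 = 44.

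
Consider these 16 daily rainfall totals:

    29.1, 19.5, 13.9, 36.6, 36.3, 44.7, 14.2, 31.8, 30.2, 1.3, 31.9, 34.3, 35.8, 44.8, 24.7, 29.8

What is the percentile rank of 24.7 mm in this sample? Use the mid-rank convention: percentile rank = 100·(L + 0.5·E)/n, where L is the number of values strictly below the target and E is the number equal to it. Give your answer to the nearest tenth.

Sorted: 1.3, 13.9, 14.2, 19.5, 24.7, 29.1, 29.8, 30.2, 31.8, 31.9, 34.3, 35.8, 36.3, 36.6, 44.7, 44.8.
Count below 24.7: L = 4; count equal: E = 1; n = 16.
Percentile rank = 100·(4 + 0.5·1)/16 = 100·4.5/16 = 28.12.

28.1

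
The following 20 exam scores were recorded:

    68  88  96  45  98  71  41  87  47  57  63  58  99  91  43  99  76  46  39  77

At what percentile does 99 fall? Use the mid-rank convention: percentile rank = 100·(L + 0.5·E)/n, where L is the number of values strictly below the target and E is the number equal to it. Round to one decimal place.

95.0

Sorted: 39, 41, 43, 45, 46, 47, 57, 58, 63, 68, 71, 76, 77, 87, 88, 91, 96, 98, 99, 99.
Count below 99: L = 18; count equal: E = 2; n = 20.
Percentile rank = 100·(18 + 0.5·2)/20 = 100·19/20 = 95.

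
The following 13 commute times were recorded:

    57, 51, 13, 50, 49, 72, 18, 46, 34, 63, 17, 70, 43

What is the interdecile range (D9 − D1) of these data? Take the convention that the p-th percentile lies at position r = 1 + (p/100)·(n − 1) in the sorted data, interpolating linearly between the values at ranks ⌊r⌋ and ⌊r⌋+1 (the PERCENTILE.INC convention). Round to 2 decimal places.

Sorted: 13, 17, 18, 34, 43, 46, 49, 50, 51, 57, 63, 70, 72.
n = 13.
P10: r = 2.2; ranks 2–3 are 17, 18; interpolating gives 17.2.
P90: r = 11.8; ranks 11–12 are 63, 70; interpolating gives 68.6.
Difference: 68.6 − 17.2 = 51.4.

51.40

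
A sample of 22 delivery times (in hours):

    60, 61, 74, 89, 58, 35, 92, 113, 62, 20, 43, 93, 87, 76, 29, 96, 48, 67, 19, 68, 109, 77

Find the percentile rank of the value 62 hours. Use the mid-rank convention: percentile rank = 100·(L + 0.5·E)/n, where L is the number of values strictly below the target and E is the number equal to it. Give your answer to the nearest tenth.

43.2

Sorted: 19, 20, 29, 35, 43, 48, 58, 60, 61, 62, 67, 68, 74, 76, 77, 87, 89, 92, 93, 96, 109, 113.
Count below 62: L = 9; count equal: E = 1; n = 22.
Percentile rank = 100·(9 + 0.5·1)/22 = 100·9.5/22 = 43.18.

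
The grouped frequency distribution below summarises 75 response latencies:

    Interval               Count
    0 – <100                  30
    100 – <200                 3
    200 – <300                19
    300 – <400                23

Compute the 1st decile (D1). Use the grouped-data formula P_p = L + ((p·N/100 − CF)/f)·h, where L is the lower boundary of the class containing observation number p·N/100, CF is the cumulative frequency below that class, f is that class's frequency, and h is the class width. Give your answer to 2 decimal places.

25.00

N = 75; target position k = 10/100 · 75 = 7.5.
Cumulative frequencies: 30, 33, 52, 75.
Observation 7.5 falls in the class 0 – <100.
L = 0, CF = 0, f = 30, h = 100.
P10 = 0 + ((7.5 − 0)/30)·100 = 0 + 25 = 25.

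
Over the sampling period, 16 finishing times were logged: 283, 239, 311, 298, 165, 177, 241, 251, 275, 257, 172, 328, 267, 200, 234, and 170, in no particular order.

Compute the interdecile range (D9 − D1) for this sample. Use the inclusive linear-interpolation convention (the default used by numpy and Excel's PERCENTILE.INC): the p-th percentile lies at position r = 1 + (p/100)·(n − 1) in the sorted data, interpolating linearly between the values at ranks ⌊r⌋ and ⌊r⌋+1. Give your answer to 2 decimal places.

Sorted: 165, 170, 172, 177, 200, 234, 239, 241, 251, 257, 267, 275, 283, 298, 311, 328.
n = 16.
P10: r = 2.5; ranks 2–3 are 170, 172; interpolating gives 171.
P90: r = 14.5; ranks 14–15 are 298, 311; interpolating gives 304.5.
Difference: 304.5 − 171 = 133.5.

133.50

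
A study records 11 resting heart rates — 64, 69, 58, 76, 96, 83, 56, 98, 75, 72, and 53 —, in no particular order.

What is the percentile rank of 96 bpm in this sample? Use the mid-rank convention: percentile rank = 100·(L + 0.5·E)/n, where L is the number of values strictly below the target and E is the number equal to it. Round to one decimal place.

Sorted: 53, 56, 58, 64, 69, 72, 75, 76, 83, 96, 98.
Count below 96: L = 9; count equal: E = 1; n = 11.
Percentile rank = 100·(9 + 0.5·1)/11 = 100·9.5/11 = 86.36.

86.4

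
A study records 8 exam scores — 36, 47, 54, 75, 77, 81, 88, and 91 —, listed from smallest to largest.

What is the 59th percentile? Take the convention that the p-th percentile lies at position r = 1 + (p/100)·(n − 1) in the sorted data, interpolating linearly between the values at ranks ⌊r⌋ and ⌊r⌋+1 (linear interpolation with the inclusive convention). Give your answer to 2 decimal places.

n = 8.
r = 1 + (59/100)·(8 − 1) = 1 + 4.13 = 5.13.
Rank 5 is 77 and rank 6 is 81.
Interpolate: 77 + 0.13·(81 − 77) = 77 + 0.13·4 = 77.52.

77.52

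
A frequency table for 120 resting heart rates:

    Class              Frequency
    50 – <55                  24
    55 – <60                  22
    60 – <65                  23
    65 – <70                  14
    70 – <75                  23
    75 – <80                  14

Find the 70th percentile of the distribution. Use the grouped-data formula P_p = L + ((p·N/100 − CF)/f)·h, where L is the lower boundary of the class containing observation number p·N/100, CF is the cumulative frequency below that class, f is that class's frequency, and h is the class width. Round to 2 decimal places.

70.22

N = 120; target position k = 70/100 · 120 = 84.
Cumulative frequencies: 24, 46, 69, 83, 106, 120.
Observation 84 falls in the class 70 – <75.
L = 70, CF = 83, f = 23, h = 5.
P70 = 70 + ((84 − 83)/23)·5 = 70 + 0.217391 = 70.2174.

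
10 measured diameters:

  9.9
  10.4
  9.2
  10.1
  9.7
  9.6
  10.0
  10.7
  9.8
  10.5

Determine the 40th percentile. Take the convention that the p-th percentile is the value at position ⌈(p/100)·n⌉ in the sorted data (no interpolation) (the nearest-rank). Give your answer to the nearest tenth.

Sorted: 9.2, 9.6, 9.7, 9.8, 9.9, 10.0, 10.1, 10.4, 10.5, 10.7.
n = 10.
Position = ⌈40/100 · 10⌉ = ⌈4⌉ = 4.
The value at rank 4 is 9.8.

9.8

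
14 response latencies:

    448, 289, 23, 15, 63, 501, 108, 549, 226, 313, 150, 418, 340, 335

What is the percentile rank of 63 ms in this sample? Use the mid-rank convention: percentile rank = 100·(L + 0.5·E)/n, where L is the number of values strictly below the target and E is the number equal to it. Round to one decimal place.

Sorted: 15, 23, 63, 108, 150, 226, 289, 313, 335, 340, 418, 448, 501, 549.
Count below 63: L = 2; count equal: E = 1; n = 14.
Percentile rank = 100·(2 + 0.5·1)/14 = 100·2.5/14 = 17.86.

17.9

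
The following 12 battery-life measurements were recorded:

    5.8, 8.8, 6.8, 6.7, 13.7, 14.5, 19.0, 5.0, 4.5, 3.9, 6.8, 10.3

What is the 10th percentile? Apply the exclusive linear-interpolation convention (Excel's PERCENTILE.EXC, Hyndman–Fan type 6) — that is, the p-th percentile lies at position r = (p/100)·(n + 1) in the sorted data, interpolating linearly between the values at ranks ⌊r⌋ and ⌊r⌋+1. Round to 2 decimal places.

4.08

Sorted: 3.9, 4.5, 5.0, 5.8, 6.7, 6.8, 6.8, 8.8, 10.3, 13.7, 14.5, 19.0.
n = 12.
r = (10/100)·(12 + 1) = 1.3.
Rank 1 is 3.9 and rank 2 is 4.5.
Interpolate: 3.9 + 0.3·(4.5 − 3.9) = 3.9 + 0.3·0.6 = 4.08.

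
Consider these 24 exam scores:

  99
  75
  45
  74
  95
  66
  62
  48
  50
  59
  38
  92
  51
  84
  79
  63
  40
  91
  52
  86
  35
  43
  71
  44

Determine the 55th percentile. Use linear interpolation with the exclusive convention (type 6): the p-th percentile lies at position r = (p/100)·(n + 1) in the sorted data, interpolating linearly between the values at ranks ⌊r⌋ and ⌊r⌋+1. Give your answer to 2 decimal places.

Sorted: 35, 38, 40, 43, 44, 45, 48, 50, 51, 52, 59, 62, 63, 66, 71, 74, 75, 79, 84, 86, 91, 92, 95, 99.
n = 24.
r = (55/100)·(24 + 1) = 13.75.
Rank 13 is 63 and rank 14 is 66.
Interpolate: 63 + 0.75·(66 − 63) = 63 + 0.75·3 = 65.25.

65.25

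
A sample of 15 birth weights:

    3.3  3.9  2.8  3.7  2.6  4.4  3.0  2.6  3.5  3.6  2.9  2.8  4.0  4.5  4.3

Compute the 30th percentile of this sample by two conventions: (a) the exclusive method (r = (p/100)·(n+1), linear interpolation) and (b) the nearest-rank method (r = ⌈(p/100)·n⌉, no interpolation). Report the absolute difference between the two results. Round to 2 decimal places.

Sorted: 2.6, 2.6, 2.8, 2.8, 2.9, 3.0, 3.3, 3.5, 3.6, 3.7, 3.9, 4.0, 4.3, 4.4, 4.5.
n = 15.
(a) r = 4.8; between ranks 4 (2.8) and 5 (2.9): 2.88.
(b) the nearest-rank method: rank 5 → 2.9.
|2.88 − 2.9| = 0.02.

0.02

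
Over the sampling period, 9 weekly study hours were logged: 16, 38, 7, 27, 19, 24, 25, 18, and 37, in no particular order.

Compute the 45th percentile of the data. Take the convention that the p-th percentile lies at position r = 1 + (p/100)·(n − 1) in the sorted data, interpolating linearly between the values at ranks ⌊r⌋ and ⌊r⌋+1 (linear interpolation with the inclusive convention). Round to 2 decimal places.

22.00

Sorted: 7, 16, 18, 19, 24, 25, 27, 37, 38.
n = 9.
r = 1 + (45/100)·(9 − 1) = 1 + 3.6 = 4.6.
Rank 4 is 19 and rank 5 is 24.
Interpolate: 19 + 0.6·(24 − 19) = 19 + 0.6·5 = 22.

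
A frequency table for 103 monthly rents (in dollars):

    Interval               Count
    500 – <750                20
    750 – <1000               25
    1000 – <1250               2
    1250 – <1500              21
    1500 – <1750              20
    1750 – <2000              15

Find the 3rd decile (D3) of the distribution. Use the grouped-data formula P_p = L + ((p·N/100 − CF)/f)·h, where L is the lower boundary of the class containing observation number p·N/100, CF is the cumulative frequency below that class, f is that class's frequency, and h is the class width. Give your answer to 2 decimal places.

859.00

N = 103; target position k = 30/100 · 103 = 30.9.
Cumulative frequencies: 20, 45, 47, 68, 88, 103.
Observation 30.9 falls in the class 750 – <1000.
L = 750, CF = 20, f = 25, h = 250.
P30 = 750 + ((30.9 − 20)/25)·250 = 750 + 109 = 859.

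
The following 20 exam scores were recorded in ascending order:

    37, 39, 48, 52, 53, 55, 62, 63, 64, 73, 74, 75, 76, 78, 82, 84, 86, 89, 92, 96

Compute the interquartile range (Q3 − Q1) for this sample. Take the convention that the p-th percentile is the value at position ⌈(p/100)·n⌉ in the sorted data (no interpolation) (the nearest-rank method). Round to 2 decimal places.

29.00

n = 20.
P25: rank ⌈25/100·20⌉ = 5 → 53.
P75: rank ⌈75/100·20⌉ = 15 → 82.
Difference: 82 − 53 = 29.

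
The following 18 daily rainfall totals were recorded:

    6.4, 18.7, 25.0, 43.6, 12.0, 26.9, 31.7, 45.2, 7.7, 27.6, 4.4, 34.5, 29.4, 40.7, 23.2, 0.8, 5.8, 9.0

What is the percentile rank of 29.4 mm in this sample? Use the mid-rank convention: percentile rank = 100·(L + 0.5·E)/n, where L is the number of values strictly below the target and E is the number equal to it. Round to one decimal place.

Sorted: 0.8, 4.4, 5.8, 6.4, 7.7, 9.0, 12.0, 18.7, 23.2, 25.0, 26.9, 27.6, 29.4, 31.7, 34.5, 40.7, 43.6, 45.2.
Count below 29.4: L = 12; count equal: E = 1; n = 18.
Percentile rank = 100·(12 + 0.5·1)/18 = 100·12.5/18 = 69.44.

69.4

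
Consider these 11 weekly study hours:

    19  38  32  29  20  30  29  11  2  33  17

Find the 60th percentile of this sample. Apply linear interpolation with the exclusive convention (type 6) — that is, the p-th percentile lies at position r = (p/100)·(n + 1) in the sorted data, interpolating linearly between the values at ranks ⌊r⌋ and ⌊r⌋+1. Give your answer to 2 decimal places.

Sorted: 2, 11, 17, 19, 20, 29, 29, 30, 32, 33, 38.
n = 11.
r = (60/100)·(11 + 1) = 7.2.
Rank 7 is 29 and rank 8 is 30.
Interpolate: 29 + 0.2·(30 − 29) = 29 + 0.2·1 = 29.2.

29.20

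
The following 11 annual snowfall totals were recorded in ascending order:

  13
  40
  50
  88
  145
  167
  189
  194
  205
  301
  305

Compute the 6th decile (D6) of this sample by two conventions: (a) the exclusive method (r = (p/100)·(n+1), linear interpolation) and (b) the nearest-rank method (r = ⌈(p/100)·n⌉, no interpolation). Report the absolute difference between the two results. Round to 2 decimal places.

1.00

n = 11.
(a) r = 7.2; between ranks 7 (189) and 8 (194): 190.
(b) the nearest-rank method: rank 7 → 189.
|190 − 189| = 1.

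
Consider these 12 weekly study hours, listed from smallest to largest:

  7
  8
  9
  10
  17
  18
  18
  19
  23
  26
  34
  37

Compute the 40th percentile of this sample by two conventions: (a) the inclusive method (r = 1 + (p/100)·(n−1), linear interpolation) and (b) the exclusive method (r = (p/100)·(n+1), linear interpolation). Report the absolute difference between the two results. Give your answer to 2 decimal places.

0.20

n = 12.
(a) r = 5.4; between ranks 5 (17) and 6 (18): 17.4.
(b) r = 5.2; between ranks 5 (17) and 6 (18): 17.2.
|17.4 − 17.2| = 0.2.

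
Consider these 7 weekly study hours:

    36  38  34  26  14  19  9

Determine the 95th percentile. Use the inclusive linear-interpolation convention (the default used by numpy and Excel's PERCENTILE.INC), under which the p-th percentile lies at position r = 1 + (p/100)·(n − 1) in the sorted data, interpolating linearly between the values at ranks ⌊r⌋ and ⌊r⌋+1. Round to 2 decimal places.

37.40

Sorted: 9, 14, 19, 26, 34, 36, 38.
n = 7.
r = 1 + (95/100)·(7 − 1) = 1 + 5.7 = 6.7.
Rank 6 is 36 and rank 7 is 38.
Interpolate: 36 + 0.7·(38 − 36) = 36 + 0.7·2 = 37.4.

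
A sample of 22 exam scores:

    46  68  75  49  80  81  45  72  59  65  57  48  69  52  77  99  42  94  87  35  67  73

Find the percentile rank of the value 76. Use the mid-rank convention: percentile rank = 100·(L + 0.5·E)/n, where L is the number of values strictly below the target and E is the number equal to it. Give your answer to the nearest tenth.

72.7

Sorted: 35, 42, 45, 46, 48, 49, 52, 57, 59, 65, 67, 68, 69, 72, 73, 75, 77, 80, 81, 87, 94, 99.
Count below 76: L = 16; count equal: E = 0; n = 22.
Percentile rank = 100·(16 + 0.5·0)/22 = 100·16/22 = 72.73.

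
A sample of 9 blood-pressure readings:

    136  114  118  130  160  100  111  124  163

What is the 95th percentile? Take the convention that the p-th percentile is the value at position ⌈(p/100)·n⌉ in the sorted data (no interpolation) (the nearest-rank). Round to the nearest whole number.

Sorted: 100, 111, 114, 118, 124, 130, 136, 160, 163.
n = 9.
Position = ⌈95/100 · 9⌉ = ⌈8.55⌉ = 9.
The value at rank 9 is 163.

163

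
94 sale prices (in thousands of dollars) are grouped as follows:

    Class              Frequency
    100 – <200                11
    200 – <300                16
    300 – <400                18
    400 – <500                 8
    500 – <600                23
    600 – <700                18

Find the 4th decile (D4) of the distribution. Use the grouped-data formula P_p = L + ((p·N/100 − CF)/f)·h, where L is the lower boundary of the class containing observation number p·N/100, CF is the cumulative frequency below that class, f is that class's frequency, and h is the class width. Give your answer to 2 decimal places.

358.89

N = 94; target position k = 40/100 · 94 = 37.6.
Cumulative frequencies: 11, 27, 45, 53, 76, 94.
Observation 37.6 falls in the class 300 – <400.
L = 300, CF = 27, f = 18, h = 100.
P40 = 300 + ((37.6 − 27)/18)·100 = 300 + 58.8889 = 358.889.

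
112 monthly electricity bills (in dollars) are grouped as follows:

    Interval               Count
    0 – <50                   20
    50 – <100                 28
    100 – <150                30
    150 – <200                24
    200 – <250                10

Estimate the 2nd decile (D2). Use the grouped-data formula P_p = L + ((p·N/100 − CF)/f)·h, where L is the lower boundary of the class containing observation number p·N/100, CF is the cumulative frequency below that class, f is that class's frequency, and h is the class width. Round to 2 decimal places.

54.29

N = 112; target position k = 20/100 · 112 = 22.4.
Cumulative frequencies: 20, 48, 78, 102, 112.
Observation 22.4 falls in the class 50 – <100.
L = 50, CF = 20, f = 28, h = 50.
P20 = 50 + ((22.4 − 20)/28)·50 = 50 + 4.28571 = 54.2857.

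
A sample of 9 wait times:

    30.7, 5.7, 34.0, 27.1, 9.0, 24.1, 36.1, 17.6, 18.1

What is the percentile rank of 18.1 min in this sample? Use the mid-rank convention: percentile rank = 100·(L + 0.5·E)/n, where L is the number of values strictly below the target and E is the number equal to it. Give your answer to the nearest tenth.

Sorted: 5.7, 9.0, 17.6, 18.1, 24.1, 27.1, 30.7, 34.0, 36.1.
Count below 18.1: L = 3; count equal: E = 1; n = 9.
Percentile rank = 100·(3 + 0.5·1)/9 = 100·3.5/9 = 38.89.

38.9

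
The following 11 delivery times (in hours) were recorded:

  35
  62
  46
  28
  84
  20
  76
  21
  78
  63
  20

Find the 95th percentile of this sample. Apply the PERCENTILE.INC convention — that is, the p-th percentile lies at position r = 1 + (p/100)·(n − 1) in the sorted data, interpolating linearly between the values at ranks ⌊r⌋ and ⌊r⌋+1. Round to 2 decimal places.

81.00

Sorted: 20, 20, 21, 28, 35, 46, 62, 63, 76, 78, 84.
n = 11.
r = 1 + (95/100)·(11 − 1) = 1 + 9.5 = 10.5.
Rank 10 is 78 and rank 11 is 84.
Interpolate: 78 + 0.5·(84 − 78) = 78 + 0.5·6 = 81.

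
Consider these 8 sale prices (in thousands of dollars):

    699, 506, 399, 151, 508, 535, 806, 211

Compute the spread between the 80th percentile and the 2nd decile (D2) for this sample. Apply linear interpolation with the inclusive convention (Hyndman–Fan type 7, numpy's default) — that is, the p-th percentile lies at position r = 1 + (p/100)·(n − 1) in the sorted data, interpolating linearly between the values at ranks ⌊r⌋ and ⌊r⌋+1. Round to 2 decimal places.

Sorted: 151, 211, 399, 506, 508, 535, 699, 806.
n = 8.
P20: r = 2.4; ranks 2–3 are 211, 399; interpolating gives 286.2.
P80: r = 6.6; ranks 6–7 are 535, 699; interpolating gives 633.4.
Difference: 633.4 − 286.2 = 347.2.

347.20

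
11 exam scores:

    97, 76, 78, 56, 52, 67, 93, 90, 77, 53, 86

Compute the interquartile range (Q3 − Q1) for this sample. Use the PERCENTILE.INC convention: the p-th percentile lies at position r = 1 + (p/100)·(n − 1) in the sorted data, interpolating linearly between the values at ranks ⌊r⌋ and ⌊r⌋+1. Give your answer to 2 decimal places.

26.50

Sorted: 52, 53, 56, 67, 76, 77, 78, 86, 90, 93, 97.
n = 11.
P25: r = 3.5; ranks 3–4 are 56, 67; interpolating gives 61.5.
P75: r = 8.5; ranks 8–9 are 86, 90; interpolating gives 88.
Difference: 88 − 61.5 = 26.5.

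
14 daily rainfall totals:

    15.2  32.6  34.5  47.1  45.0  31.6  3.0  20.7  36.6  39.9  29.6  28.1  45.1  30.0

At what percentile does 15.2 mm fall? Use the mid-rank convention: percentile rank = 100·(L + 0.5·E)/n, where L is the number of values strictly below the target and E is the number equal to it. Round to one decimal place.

10.7

Sorted: 3.0, 15.2, 20.7, 28.1, 29.6, 30.0, 31.6, 32.6, 34.5, 36.6, 39.9, 45.0, 45.1, 47.1.
Count below 15.2: L = 1; count equal: E = 1; n = 14.
Percentile rank = 100·(1 + 0.5·1)/14 = 100·1.5/14 = 10.71.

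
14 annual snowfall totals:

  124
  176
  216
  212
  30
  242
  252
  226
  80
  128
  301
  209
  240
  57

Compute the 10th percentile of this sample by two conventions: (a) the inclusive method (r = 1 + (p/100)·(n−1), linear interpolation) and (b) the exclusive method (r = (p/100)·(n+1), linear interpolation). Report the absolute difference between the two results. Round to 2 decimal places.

20.40

Sorted: 30, 57, 80, 124, 128, 176, 209, 212, 216, 226, 240, 242, 252, 301.
n = 14.
(a) r = 2.3; between ranks 2 (57) and 3 (80): 63.9.
(b) r = 1.5; between ranks 1 (30) and 2 (57): 43.5.
|63.9 − 43.5| = 20.4.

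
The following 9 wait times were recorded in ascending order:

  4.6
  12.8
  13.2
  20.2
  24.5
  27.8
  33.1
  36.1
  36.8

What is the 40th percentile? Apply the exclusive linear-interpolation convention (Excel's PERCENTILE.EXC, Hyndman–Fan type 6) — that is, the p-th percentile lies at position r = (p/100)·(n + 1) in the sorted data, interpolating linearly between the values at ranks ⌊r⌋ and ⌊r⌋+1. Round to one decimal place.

20.2

n = 9.
r = (40/100)·(9 + 1) = 4.
r is an integer, so P40 is the value at rank 4: 20.2.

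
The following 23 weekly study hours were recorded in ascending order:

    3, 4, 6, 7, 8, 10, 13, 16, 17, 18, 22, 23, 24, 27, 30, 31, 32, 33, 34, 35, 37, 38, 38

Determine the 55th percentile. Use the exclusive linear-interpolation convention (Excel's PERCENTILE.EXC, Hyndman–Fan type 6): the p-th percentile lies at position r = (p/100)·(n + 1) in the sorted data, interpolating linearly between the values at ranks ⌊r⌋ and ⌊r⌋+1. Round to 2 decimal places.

24.60

n = 23.
r = (55/100)·(23 + 1) = 13.2.
Rank 13 is 24 and rank 14 is 27.
Interpolate: 24 + 0.2·(27 − 24) = 24 + 0.2·3 = 24.6.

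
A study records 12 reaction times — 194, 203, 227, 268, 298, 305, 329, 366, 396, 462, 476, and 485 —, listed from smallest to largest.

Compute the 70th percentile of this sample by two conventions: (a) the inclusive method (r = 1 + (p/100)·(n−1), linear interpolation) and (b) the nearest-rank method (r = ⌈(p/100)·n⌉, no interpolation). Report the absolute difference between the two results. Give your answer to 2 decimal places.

n = 12.
(a) r = 8.7; between ranks 8 (366) and 9 (396): 387.
(b) the nearest-rank method: rank 9 → 396.
|387 − 396| = 9.

9.00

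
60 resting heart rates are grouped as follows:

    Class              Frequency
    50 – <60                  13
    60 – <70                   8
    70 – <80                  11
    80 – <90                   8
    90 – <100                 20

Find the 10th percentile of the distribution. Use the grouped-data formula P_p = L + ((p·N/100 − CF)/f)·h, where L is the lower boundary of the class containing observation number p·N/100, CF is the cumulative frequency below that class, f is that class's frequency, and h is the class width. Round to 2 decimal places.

N = 60; target position k = 10/100 · 60 = 6.
Cumulative frequencies: 13, 21, 32, 40, 60.
Observation 6 falls in the class 50 – <60.
L = 50, CF = 0, f = 13, h = 10.
P10 = 50 + ((6 − 0)/13)·10 = 50 + 4.61538 = 54.6154.

54.62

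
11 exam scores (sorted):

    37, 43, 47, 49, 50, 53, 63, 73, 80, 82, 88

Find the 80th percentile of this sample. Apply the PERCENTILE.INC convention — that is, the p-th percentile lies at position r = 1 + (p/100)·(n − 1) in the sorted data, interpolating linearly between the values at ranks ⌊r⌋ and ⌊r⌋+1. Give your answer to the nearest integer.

80

n = 11.
r = 1 + (80/100)·(11 − 1) = 1 + 8 = 9.
r is an integer, so P80 is the value at rank 9: 80.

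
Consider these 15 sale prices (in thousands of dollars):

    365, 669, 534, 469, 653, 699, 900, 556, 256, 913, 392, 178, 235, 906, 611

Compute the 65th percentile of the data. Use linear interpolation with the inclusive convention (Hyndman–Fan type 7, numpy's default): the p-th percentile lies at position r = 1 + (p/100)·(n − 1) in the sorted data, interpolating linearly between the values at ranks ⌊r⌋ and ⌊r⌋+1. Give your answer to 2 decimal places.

Sorted: 178, 235, 256, 365, 392, 469, 534, 556, 611, 653, 669, 699, 900, 906, 913.
n = 15.
r = 1 + (65/100)·(15 − 1) = 1 + 9.1 = 10.1.
Rank 10 is 653 and rank 11 is 669.
Interpolate: 653 + 0.1·(669 − 653) = 653 + 0.1·16 = 654.6.

654.60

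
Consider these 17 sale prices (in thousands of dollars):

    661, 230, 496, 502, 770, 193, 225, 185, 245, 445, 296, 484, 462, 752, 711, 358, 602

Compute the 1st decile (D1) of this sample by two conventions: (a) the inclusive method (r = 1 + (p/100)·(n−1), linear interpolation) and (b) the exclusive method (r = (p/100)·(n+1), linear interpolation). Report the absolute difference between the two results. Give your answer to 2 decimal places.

Sorted: 185, 193, 225, 230, 245, 296, 358, 445, 462, 484, 496, 502, 602, 661, 711, 752, 770.
n = 17.
(a) r = 2.6; between ranks 2 (193) and 3 (225): 212.2.
(b) r = 1.8; between ranks 1 (185) and 2 (193): 191.4.
|212.2 − 191.4| = 20.8.

20.80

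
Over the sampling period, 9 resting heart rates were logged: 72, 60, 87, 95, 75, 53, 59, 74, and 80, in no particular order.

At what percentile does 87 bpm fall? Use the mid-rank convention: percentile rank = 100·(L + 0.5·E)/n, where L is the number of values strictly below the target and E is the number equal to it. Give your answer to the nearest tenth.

Sorted: 53, 59, 60, 72, 74, 75, 80, 87, 95.
Count below 87: L = 7; count equal: E = 1; n = 9.
Percentile rank = 100·(7 + 0.5·1)/9 = 100·7.5/9 = 83.33.

83.3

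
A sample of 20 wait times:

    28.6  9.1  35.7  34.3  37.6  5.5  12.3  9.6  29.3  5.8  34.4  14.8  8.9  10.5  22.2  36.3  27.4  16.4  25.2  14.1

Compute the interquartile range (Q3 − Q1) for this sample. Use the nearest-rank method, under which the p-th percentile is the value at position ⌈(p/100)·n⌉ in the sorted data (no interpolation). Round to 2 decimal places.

Sorted: 5.5, 5.8, 8.9, 9.1, 9.6, 10.5, 12.3, 14.1, 14.8, 16.4, 22.2, 25.2, 27.4, 28.6, 29.3, 34.3, 34.4, 35.7, 36.3, 37.6.
n = 20.
P25: rank ⌈25/100·20⌉ = 5 → 9.6.
P75: rank ⌈75/100·20⌉ = 15 → 29.3.
Difference: 29.3 − 9.6 = 19.7.

19.70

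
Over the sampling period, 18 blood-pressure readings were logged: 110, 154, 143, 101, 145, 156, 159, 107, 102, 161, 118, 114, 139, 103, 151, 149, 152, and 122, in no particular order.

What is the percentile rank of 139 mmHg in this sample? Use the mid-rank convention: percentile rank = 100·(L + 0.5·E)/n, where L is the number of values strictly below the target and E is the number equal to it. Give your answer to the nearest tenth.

47.2

Sorted: 101, 102, 103, 107, 110, 114, 118, 122, 139, 143, 145, 149, 151, 152, 154, 156, 159, 161.
Count below 139: L = 8; count equal: E = 1; n = 18.
Percentile rank = 100·(8 + 0.5·1)/18 = 100·8.5/18 = 47.22.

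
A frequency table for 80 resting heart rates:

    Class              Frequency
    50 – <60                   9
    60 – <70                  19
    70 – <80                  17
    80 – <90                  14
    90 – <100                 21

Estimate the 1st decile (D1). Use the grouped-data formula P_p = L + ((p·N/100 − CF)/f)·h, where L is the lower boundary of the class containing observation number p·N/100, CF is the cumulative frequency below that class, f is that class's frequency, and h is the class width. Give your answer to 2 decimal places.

N = 80; target position k = 10/100 · 80 = 8.
Cumulative frequencies: 9, 28, 45, 59, 80.
Observation 8 falls in the class 50 – <60.
L = 50, CF = 0, f = 9, h = 10.
P10 = 50 + ((8 − 0)/9)·10 = 50 + 8.88889 = 58.8889.

58.89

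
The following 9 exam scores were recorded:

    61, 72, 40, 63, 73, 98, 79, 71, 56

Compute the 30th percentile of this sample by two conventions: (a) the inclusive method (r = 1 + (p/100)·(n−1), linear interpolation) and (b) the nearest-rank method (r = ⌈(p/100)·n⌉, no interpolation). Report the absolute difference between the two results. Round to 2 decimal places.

0.80

Sorted: 40, 56, 61, 63, 71, 72, 73, 79, 98.
n = 9.
(a) r = 3.4; between ranks 3 (61) and 4 (63): 61.8.
(b) the nearest-rank method: rank 3 → 61.
|61.8 − 61| = 0.8.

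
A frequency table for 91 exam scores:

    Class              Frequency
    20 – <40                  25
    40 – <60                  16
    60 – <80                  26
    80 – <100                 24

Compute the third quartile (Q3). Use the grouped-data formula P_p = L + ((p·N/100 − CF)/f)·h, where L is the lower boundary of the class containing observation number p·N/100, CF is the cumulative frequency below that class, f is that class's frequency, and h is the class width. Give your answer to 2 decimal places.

N = 91; target position k = 75/100 · 91 = 68.25.
Cumulative frequencies: 25, 41, 67, 91.
Observation 68.25 falls in the class 80 – <100.
L = 80, CF = 67, f = 24, h = 20.
P75 = 80 + ((68.25 − 67)/24)·20 = 80 + 1.04167 = 81.0417.

81.04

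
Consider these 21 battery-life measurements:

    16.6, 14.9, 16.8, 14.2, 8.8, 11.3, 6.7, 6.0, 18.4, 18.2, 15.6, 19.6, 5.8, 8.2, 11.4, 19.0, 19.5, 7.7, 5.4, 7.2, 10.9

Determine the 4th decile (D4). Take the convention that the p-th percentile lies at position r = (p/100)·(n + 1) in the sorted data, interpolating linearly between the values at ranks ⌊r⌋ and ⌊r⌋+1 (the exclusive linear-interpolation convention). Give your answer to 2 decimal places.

10.48

Sorted: 5.4, 5.8, 6.0, 6.7, 7.2, 7.7, 8.2, 8.8, 10.9, 11.3, 11.4, 14.2, 14.9, 15.6, 16.6, 16.8, 18.2, 18.4, 19.0, 19.5, 19.6.
n = 21.
r = (40/100)·(21 + 1) = 8.8.
Rank 8 is 8.8 and rank 9 is 10.9.
Interpolate: 8.8 + 0.8·(10.9 − 8.8) = 8.8 + 0.8·2.1 = 10.48.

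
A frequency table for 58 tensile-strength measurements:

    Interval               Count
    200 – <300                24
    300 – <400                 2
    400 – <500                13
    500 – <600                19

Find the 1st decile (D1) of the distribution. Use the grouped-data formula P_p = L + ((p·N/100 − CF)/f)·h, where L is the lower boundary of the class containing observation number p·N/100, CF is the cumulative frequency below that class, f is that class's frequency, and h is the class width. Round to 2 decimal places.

N = 58; target position k = 10/100 · 58 = 5.8.
Cumulative frequencies: 24, 26, 39, 58.
Observation 5.8 falls in the class 200 – <300.
L = 200, CF = 0, f = 24, h = 100.
P10 = 200 + ((5.8 − 0)/24)·100 = 200 + 24.1667 = 224.167.

224.17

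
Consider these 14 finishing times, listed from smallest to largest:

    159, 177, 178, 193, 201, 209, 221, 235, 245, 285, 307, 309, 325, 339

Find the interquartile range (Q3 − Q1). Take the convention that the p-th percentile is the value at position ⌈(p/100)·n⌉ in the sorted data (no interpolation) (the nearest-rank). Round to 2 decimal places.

n = 14.
P25: rank ⌈25/100·14⌉ = 4 → 193.
P75: rank ⌈75/100·14⌉ = 11 → 307.
Difference: 307 − 193 = 114.

114.00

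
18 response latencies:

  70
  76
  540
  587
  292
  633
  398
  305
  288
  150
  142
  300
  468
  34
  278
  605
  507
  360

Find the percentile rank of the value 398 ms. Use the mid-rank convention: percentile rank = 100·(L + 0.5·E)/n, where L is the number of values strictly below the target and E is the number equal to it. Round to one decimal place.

Sorted: 34, 70, 76, 142, 150, 278, 288, 292, 300, 305, 360, 398, 468, 507, 540, 587, 605, 633.
Count below 398: L = 11; count equal: E = 1; n = 18.
Percentile rank = 100·(11 + 0.5·1)/18 = 100·11.5/18 = 63.89.

63.9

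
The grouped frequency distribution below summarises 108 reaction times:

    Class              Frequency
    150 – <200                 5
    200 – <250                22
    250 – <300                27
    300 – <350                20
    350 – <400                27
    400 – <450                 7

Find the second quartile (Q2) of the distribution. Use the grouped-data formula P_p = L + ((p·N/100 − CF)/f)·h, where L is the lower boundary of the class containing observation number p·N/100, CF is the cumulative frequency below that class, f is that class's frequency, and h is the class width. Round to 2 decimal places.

N = 108; target position k = 50/100 · 108 = 54.
Cumulative frequencies: 5, 27, 54, 74, 101, 108.
Observation 54 falls in the class 250 – <300.
L = 250, CF = 27, f = 27, h = 50.
P50 = 250 + ((54 − 27)/27)·50 = 250 + 50 = 300.

300.00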